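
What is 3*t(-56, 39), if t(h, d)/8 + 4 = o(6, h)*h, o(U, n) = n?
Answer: 75168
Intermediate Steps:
t(h, d) = -32 + 8*h² (t(h, d) = -32 + 8*(h*h) = -32 + 8*h²)
3*t(-56, 39) = 3*(-32 + 8*(-56)²) = 3*(-32 + 8*3136) = 3*(-32 + 25088) = 3*25056 = 75168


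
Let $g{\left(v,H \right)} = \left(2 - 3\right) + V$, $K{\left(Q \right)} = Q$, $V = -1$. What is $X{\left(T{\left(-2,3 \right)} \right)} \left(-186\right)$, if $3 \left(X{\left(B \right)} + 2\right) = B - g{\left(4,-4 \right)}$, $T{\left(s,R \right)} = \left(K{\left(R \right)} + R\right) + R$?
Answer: $-310$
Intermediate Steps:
$g{\left(v,H \right)} = -2$ ($g{\left(v,H \right)} = \left(2 - 3\right) - 1 = -1 - 1 = -2$)
$T{\left(s,R \right)} = 3 R$ ($T{\left(s,R \right)} = \left(R + R\right) + R = 2 R + R = 3 R$)
$X{\left(B \right)} = - \frac{4}{3} + \frac{B}{3}$ ($X{\left(B \right)} = -2 + \frac{B - -2}{3} = -2 + \frac{B + 2}{3} = -2 + \frac{2 + B}{3} = -2 + \left(\frac{2}{3} + \frac{B}{3}\right) = - \frac{4}{3} + \frac{B}{3}$)
$X{\left(T{\left(-2,3 \right)} \right)} \left(-186\right) = \left(- \frac{4}{3} + \frac{3 \cdot 3}{3}\right) \left(-186\right) = \left(- \frac{4}{3} + \frac{1}{3} \cdot 9\right) \left(-186\right) = \left(- \frac{4}{3} + 3\right) \left(-186\right) = \frac{5}{3} \left(-186\right) = -310$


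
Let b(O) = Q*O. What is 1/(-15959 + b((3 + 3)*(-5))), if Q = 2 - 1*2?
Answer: -1/15959 ≈ -6.2661e-5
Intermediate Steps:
Q = 0 (Q = 2 - 2 = 0)
b(O) = 0 (b(O) = 0*O = 0)
1/(-15959 + b((3 + 3)*(-5))) = 1/(-15959 + 0) = 1/(-15959) = -1/15959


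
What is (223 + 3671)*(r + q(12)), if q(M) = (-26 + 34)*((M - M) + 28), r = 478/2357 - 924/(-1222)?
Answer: 1261536999360/1440127 ≈ 8.7599e+5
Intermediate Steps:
r = 1380992/1440127 (r = 478*(1/2357) - 924*(-1/1222) = 478/2357 + 462/611 = 1380992/1440127 ≈ 0.95894)
q(M) = 224 (q(M) = 8*(0 + 28) = 8*28 = 224)
(223 + 3671)*(r + q(12)) = (223 + 3671)*(1380992/1440127 + 224) = 3894*(323969440/1440127) = 1261536999360/1440127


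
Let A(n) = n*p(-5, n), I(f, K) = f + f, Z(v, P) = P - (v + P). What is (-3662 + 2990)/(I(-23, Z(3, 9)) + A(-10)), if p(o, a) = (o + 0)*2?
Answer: -112/9 ≈ -12.444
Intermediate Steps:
Z(v, P) = -v (Z(v, P) = P - (P + v) = P + (-P - v) = -v)
I(f, K) = 2*f
p(o, a) = 2*o (p(o, a) = o*2 = 2*o)
A(n) = -10*n (A(n) = n*(2*(-5)) = n*(-10) = -10*n)
(-3662 + 2990)/(I(-23, Z(3, 9)) + A(-10)) = (-3662 + 2990)/(2*(-23) - 10*(-10)) = -672/(-46 + 100) = -672/54 = -672*1/54 = -112/9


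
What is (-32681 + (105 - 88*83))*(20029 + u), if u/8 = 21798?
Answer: -7753190440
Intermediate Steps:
u = 174384 (u = 8*21798 = 174384)
(-32681 + (105 - 88*83))*(20029 + u) = (-32681 + (105 - 88*83))*(20029 + 174384) = (-32681 + (105 - 7304))*194413 = (-32681 - 7199)*194413 = -39880*194413 = -7753190440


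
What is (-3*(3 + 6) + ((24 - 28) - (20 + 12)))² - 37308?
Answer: -33339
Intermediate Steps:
(-3*(3 + 6) + ((24 - 28) - (20 + 12)))² - 37308 = (-3*9 + (-4 - 1*32))² - 37308 = (-27 + (-4 - 32))² - 37308 = (-27 - 36)² - 37308 = (-63)² - 37308 = 3969 - 37308 = -33339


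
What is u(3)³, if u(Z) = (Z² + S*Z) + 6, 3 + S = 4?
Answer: 5832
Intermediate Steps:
S = 1 (S = -3 + 4 = 1)
u(Z) = 6 + Z + Z² (u(Z) = (Z² + 1*Z) + 6 = (Z² + Z) + 6 = (Z + Z²) + 6 = 6 + Z + Z²)
u(3)³ = (6 + 3 + 3²)³ = (6 + 3 + 9)³ = 18³ = 5832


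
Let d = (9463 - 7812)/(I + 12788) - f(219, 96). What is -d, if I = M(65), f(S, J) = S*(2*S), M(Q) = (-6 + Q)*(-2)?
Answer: 1215330089/12670 ≈ 95922.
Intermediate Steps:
M(Q) = 12 - 2*Q
f(S, J) = 2*S**2
I = -118 (I = 12 - 2*65 = 12 - 130 = -118)
d = -1215330089/12670 (d = (9463 - 7812)/(-118 + 12788) - 2*219**2 = 1651/12670 - 2*47961 = 1651*(1/12670) - 1*95922 = 1651/12670 - 95922 = -1215330089/12670 ≈ -95922.)
-d = -1*(-1215330089/12670) = 1215330089/12670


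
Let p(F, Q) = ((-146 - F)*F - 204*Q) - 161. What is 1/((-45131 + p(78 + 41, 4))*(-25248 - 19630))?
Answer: 1/3484462554 ≈ 2.8699e-10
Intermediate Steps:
p(F, Q) = -161 - 204*Q + F*(-146 - F) (p(F, Q) = (F*(-146 - F) - 204*Q) - 161 = (-204*Q + F*(-146 - F)) - 161 = -161 - 204*Q + F*(-146 - F))
1/((-45131 + p(78 + 41, 4))*(-25248 - 19630)) = 1/((-45131 + (-161 - (78 + 41)² - 204*4 - 146*(78 + 41)))*(-25248 - 19630)) = 1/((-45131 + (-161 - 1*119² - 816 - 146*119))*(-44878)) = 1/((-45131 + (-161 - 1*14161 - 816 - 17374))*(-44878)) = 1/((-45131 + (-161 - 14161 - 816 - 17374))*(-44878)) = 1/((-45131 - 32512)*(-44878)) = 1/(-77643*(-44878)) = 1/3484462554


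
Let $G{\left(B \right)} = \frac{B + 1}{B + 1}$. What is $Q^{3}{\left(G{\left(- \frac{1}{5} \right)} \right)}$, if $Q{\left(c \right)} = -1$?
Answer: $-1$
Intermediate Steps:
$G{\left(B \right)} = 1$ ($G{\left(B \right)} = \frac{1 + B}{1 + B} = 1$)
$Q^{3}{\left(G{\left(- \frac{1}{5} \right)} \right)} = \left(-1\right)^{3} = -1$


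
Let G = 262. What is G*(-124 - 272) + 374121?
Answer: 270369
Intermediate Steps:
G*(-124 - 272) + 374121 = 262*(-124 - 272) + 374121 = 262*(-396) + 374121 = -103752 + 374121 = 270369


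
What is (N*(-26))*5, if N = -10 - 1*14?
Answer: 3120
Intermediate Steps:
N = -24 (N = -10 - 14 = -24)
(N*(-26))*5 = -24*(-26)*5 = 624*5 = 3120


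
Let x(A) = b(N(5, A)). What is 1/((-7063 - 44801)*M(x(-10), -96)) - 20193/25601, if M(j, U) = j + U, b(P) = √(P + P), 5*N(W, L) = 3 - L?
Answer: -1004830623961/1273940244547 + √130/2388544656 ≈ -0.78876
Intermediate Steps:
N(W, L) = ⅗ - L/5 (N(W, L) = (3 - L)/5 = ⅗ - L/5)
b(P) = √2*√P (b(P) = √(2*P) = √2*√P)
x(A) = √2*√(⅗ - A/5)
M(j, U) = U + j
1/((-7063 - 44801)*M(x(-10), -96)) - 20193/25601 = 1/((-7063 - 44801)*(-96 + √(30 - 10*(-10))/5)) - 20193/25601 = 1/((-51864)*(-96 + √(30 + 100)/5)) - 20193*1/25601 = -1/(51864*(-96 + √130/5)) - 20193/25601 = -20193/25601 - 1/(51864*(-96 + √130/5))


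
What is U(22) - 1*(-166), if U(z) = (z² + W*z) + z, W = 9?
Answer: 870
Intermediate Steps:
U(z) = z² + 10*z (U(z) = (z² + 9*z) + z = z² + 10*z)
U(22) - 1*(-166) = 22*(10 + 22) - 1*(-166) = 22*32 + 166 = 704 + 166 = 870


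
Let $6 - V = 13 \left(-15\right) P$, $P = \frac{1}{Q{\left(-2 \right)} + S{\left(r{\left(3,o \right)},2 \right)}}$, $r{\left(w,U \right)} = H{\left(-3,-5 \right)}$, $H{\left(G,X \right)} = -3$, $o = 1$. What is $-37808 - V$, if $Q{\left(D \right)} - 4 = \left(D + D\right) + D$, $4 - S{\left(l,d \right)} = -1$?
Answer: $-37879$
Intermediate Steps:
$r{\left(w,U \right)} = -3$
$S{\left(l,d \right)} = 5$ ($S{\left(l,d \right)} = 4 - -1 = 4 + 1 = 5$)
$Q{\left(D \right)} = 4 + 3 D$ ($Q{\left(D \right)} = 4 + \left(\left(D + D\right) + D\right) = 4 + \left(2 D + D\right) = 4 + 3 D$)
$P = \frac{1}{3}$ ($P = \frac{1}{\left(4 + 3 \left(-2\right)\right) + 5} = \frac{1}{\left(4 - 6\right) + 5} = \frac{1}{-2 + 5} = \frac{1}{3} \approx 0.33333$)
$V = 71$ ($V = 6 - 13 \left(-15\right) \frac{1}{3} = 6 - \left(-195\right) \frac{1}{3} = 6 - -65 = 6 + 65 = 71$)
$-37808 - V = -37808 - 71 = -37879$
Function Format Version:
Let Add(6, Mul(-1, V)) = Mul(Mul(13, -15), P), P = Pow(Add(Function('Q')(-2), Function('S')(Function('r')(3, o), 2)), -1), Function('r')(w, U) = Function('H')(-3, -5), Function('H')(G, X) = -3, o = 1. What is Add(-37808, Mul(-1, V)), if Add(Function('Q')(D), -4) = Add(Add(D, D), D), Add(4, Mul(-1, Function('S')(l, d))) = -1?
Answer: -37879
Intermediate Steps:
Function('r')(w, U) = -3
Function('S')(l, d) = 5 (Function('S')(l, d) = Add(4, Mul(-1, -1)) = Add(4, 1) = 5)
Function('Q')(D) = Add(4, Mul(3, D)) (Function('Q')(D) = Add(4, Add(Add(D, D), D)) = Add(4, Add(Mul(2, D), D)) = Add(4, Mul(3, D)))
P = Rational(1, 3) (P = Pow(Add(Add(4, Mul(3, -2)), 5), -1) = Pow(Add(Add(4, -6), 5), -1) = Pow(Add(-2, 5), -1) = Pow(3, -1) = Rational(1, 3) ≈ 0.33333)
V = 71 (V = Add(6, Mul(-1, Mul(Mul(13, -15), Rational(1, 3)))) = Add(6, Mul(-1, Mul(-195, Rational(1, 3)))) = Add(6, Mul(-1, -65)) = Add(6, 65) = 71)
Add(-37808, Mul(-1, V)) = Add(-37808, Mul(-1, 71)) = Add(-37808, -71) = -37879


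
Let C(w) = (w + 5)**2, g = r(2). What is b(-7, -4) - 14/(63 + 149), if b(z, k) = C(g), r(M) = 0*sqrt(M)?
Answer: 2643/106 ≈ 24.934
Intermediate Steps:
r(M) = 0
g = 0
C(w) = (5 + w)**2
b(z, k) = 25 (b(z, k) = (5 + 0)**2 = 5**2 = 25)
b(-7, -4) - 14/(63 + 149) = 25 - 14/(63 + 149) = 25 - 14/212 = 25 + (1/212)*(-14) = 25 - 7/106 = 2643/106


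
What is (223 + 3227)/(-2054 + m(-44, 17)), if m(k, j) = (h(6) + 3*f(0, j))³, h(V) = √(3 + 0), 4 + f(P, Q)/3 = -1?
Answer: -80716200/2161784701 - 5242275*√3/2161784701 ≈ -0.041538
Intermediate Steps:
f(P, Q) = -15 (f(P, Q) = -12 + 3*(-1) = -12 - 3 = -15)
h(V) = √3
m(k, j) = (-45 + √3)³ (m(k, j) = (√3 + 3*(-15))³ = (√3 - 45)³ = (-45 + √3)³)
(223 + 3227)/(-2054 + m(-44, 17)) = (223 + 3227)/(-2054 + (-91530 + 6078*√3)) = 3450/(-93584 + 6078*√3)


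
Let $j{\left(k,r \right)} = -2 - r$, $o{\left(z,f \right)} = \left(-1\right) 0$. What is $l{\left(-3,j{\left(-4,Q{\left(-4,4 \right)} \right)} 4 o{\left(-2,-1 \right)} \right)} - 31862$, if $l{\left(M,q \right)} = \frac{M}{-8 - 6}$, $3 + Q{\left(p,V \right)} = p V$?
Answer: $- \frac{446065}{14} \approx -31862.0$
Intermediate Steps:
$o{\left(z,f \right)} = 0$
$Q{\left(p,V \right)} = -3 + V p$ ($Q{\left(p,V \right)} = -3 + p V = -3 + V p$)
$l{\left(M,q \right)} = - \frac{M}{14}$ ($l{\left(M,q \right)} = \frac{M}{-8 - 6} = \frac{M}{-14} = M \left(- \frac{1}{14}\right) = - \frac{M}{14}$)
$l{\left(-3,j{\left(-4,Q{\left(-4,4 \right)} \right)} 4 o{\left(-2,-1 \right)} \right)} - 31862 = \left(- \frac{1}{14}\right) \left(-3\right) - 31862 = \frac{3}{14} - 31862 = - \frac{446065}{14}$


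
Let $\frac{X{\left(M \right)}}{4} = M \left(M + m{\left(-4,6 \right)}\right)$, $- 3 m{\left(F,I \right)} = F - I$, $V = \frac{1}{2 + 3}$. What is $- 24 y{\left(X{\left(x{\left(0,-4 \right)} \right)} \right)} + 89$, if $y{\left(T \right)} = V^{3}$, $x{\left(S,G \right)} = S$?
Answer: $\frac{11101}{125} \approx 88.808$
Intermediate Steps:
$V = \frac{1}{5} \approx 0.2$
$m{\left(F,I \right)} = - \frac{F}{3} + \frac{I}{3}$ ($m{\left(F,I \right)} = - \frac{F - I}{3} = - \frac{F}{3} + \frac{I}{3}$)
$X{\left(M \right)} = 4 M \left(\frac{10}{3} + M\right)$ ($X{\left(M \right)} = 4 M \left(M + \left(\left(- \frac{1}{3}\right) \left(-4\right) + \frac{1}{3} \cdot 6\right)\right) = 4 M \left(M + \left(\frac{4}{3} + 2\right)\right) = 4 M \left(M + \frac{10}{3}\right) = 4 M \left(\frac{10}{3} + M\right)$)
$y{\left(T \right)} = \frac{1}{125}$ ($y{\left(T \right)} = \left(\frac{1}{5}\right)^{3} = \frac{1}{125}$)
$- 24 y{\left(X{\left(x{\left(0,-4 \right)} \right)} \right)} + 89 = \left(-24\right) \frac{1}{125} + 89 = - \frac{24}{125} + 89 = \frac{11101}{125}$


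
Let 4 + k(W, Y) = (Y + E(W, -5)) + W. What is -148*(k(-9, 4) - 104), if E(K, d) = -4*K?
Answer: 11396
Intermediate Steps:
k(W, Y) = -4 + Y - 3*W (k(W, Y) = -4 + ((Y - 4*W) + W) = -4 + (Y - 3*W) = -4 + Y - 3*W)
-148*(k(-9, 4) - 104) = -148*((-4 + 4 - 3*(-9)) - 104) = -148*((-4 + 4 + 27) - 104) = -148*(27 - 104) = -148*(-77) = 11396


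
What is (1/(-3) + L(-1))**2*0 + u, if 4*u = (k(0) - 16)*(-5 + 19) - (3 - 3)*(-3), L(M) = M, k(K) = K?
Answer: -56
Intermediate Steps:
u = -56 (u = ((0 - 16)*(-5 + 19) - (3 - 3)*(-3))/4 = (-16*14 - 0*(-3))/4 = (-224 - 1*0)/4 = (-224 + 0)/4 = (1/4)*(-224) = -56)
(1/(-3) + L(-1))**2*0 + u = (1/(-3) - 1)**2*0 - 56 = (-1/3 - 1)**2*0 - 56 = (-4/3)**2*0 - 56 = (16/9)*0 - 56 = 0 - 56 = -56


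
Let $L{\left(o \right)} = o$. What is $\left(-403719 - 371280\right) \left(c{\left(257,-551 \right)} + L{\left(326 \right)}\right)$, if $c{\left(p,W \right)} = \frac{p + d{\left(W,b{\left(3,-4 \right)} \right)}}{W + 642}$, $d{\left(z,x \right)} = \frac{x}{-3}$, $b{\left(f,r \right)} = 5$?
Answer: $- \frac{23189003412}{91} \approx -2.5482 \cdot 10^{8}$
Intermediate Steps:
$d{\left(z,x \right)} = - \frac{x}{3}$ ($d{\left(z,x \right)} = x \left(- \frac{1}{3}\right) = - \frac{x}{3}$)
$c{\left(p,W \right)} = \frac{- \frac{5}{3} + p}{642 + W}$ ($c{\left(p,W \right)} = \frac{p - \frac{5}{3}}{W + 642} = \frac{p - \frac{5}{3}}{642 + W} = \frac{- \frac{5}{3} + p}{642 + W}$)
$\left(-403719 - 371280\right) \left(c{\left(257,-551 \right)} + L{\left(326 \right)}\right) = \left(-403719 - 371280\right) \left(\frac{- \frac{5}{3} + 257}{642 - 551} + 326\right) = - 774999 \left(\frac{1}{91} \cdot \frac{766}{3} + 326\right) = - 774999 \left(\frac{766}{273} + 326\right) = \left(-774999\right) \frac{89764}{273} = - \frac{23189003412}{91}$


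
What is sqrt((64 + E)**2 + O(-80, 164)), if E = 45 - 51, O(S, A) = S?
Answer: 2*sqrt(821) ≈ 57.306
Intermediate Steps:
E = -6
sqrt((64 + E)**2 + O(-80, 164)) = sqrt((64 - 6)**2 - 80) = sqrt(58**2 - 80) = sqrt(3364 - 80) = sqrt(3284) = 2*sqrt(821)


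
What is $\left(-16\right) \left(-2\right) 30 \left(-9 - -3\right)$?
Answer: $-5760$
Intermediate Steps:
$\left(-16\right) \left(-2\right) 30 \left(-9 - -3\right) = 32 \cdot 30 \left(-9 + 3\right) = 960 \left(-6\right) = -5760$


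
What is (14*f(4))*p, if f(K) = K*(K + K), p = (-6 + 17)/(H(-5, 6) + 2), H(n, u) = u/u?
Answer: 4928/3 ≈ 1642.7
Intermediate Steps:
H(n, u) = 1
p = 11/3 (p = (-6 + 17)/(1 + 2) = 11/3 ≈ 3.6667)
f(K) = 2*K**2 (f(K) = K*(2*K) = 2*K**2)
(14*f(4))*p = (14*(2*4**2))*(11/3) = (14*(2*16))*(11/3) = (14*32)*(11/3) = 448*(11/3) = 4928/3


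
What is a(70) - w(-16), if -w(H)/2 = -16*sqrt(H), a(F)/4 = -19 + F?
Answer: 204 - 128*I ≈ 204.0 - 128.0*I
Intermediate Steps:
a(F) = -76 + 4*F (a(F) = 4*(-19 + F) = -76 + 4*F)
w(H) = 32*sqrt(H) (w(H) = -(-32)*sqrt(H) = 32*sqrt(H))
a(70) - w(-16) = (-76 + 4*70) - 32*sqrt(-16) = (-76 + 280) - 32*4*I = 204 - 128*I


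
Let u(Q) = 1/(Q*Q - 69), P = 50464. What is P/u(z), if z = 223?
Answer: 2506042240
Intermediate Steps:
u(Q) = 1/(-69 + Q²) (u(Q) = 1/(Q² - 69) = 1/(-69 + Q²))
P/u(z) = 50464/(1/(-69 + 223²)) = 50464/(1/(-69 + 49729)) = 50464/(1/49660) = 50464*49660 = 2506042240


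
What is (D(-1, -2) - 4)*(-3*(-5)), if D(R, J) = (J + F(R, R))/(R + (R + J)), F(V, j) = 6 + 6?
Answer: -195/2 ≈ -97.500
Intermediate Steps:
F(V, j) = 12
D(R, J) = (12 + J)/(J + 2*R) (D(R, J) = (J + 12)/(R + (R + J)) = (12 + J)/(R + (J + R)) = (12 + J)/(J + 2*R))
(D(-1, -2) - 4)*(-3*(-5)) = ((12 - 2)/(-2 + 2*(-1)) - 4)*(-3*(-5)) = (10/(-2 - 2) - 4)*15 = (10/(-4) - 4)*15 = (-1/4*10 - 4)*15 = (-5/2 - 4)*15 = -13/2*15 = -195/2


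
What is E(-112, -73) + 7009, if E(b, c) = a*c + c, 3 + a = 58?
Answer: 2921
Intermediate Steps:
a = 55 (a = -3 + 58 = 55)
E(b, c) = 56*c (E(b, c) = 55*c + c = 56*c)
E(-112, -73) + 7009 = 56*(-73) + 7009 = -4088 + 7009 = 2921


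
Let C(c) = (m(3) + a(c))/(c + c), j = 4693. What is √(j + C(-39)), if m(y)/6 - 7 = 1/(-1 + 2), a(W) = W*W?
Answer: 47*√1430/26 ≈ 68.359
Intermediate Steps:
a(W) = W²
m(y) = 48 (m(y) = 42 + 6/(-1 + 2) = 42 + 6/1 = 42 + 6*1 = 42 + 6 = 48)
C(c) = (48 + c²)/(2*c) (C(c) = (48 + c²)/(c + c) = (48 + c²)/((2*c)) = (48 + c²)*(1/(2*c)) = (48 + c²)/(2*c))
√(j + C(-39)) = √(4693 + ((½)*(-39) + 24/(-39))) = √(4693 + (-39/2 + 24*(-1/39))) = √(4693 + (-39/2 - 8/13)) = √(4693 - 523/26) = √(121495/26) = 47*√1430/26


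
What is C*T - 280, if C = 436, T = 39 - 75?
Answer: -15976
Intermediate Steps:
T = -36
C*T - 280 = 436*(-36) - 280 = -15696 - 280 = -15976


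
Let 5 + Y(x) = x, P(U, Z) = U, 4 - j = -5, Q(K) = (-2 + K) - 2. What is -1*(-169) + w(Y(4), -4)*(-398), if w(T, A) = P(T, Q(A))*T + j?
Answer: -3811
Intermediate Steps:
Q(K) = -4 + K
j = 9 (j = 4 - 1*(-5) = 4 + 5 = 9)
Y(x) = -5 + x
w(T, A) = 9 + T² (w(T, A) = T*T + 9 = T² + 9 = 9 + T²)
-1*(-169) + w(Y(4), -4)*(-398) = -1*(-169) + (9 + (-5 + 4)²)*(-398) = 169 + (9 + (-1)²)*(-398) = 169 + (9 + 1)*(-398) = 169 + 10*(-398) = 169 - 3980 = -3811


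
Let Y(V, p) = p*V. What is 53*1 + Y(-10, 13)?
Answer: -77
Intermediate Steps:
Y(V, p) = V*p
53*1 + Y(-10, 13) = 53*1 - 10*13 = 53 - 130 = -77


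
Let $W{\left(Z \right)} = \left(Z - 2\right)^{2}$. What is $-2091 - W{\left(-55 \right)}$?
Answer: $-5340$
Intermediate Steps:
$W{\left(Z \right)} = \left(-2 + Z\right)^{2}$
$-2091 - W{\left(-55 \right)} = -2091 - \left(-2 - 55\right)^{2} = -2091 - \left(-57\right)^{2} = -2091 - 3249 = -5340$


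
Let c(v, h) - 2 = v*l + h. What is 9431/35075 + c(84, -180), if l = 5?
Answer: 8497581/35075 ≈ 242.27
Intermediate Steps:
c(v, h) = 2 + h + 5*v (c(v, h) = 2 + (v*5 + h) = 2 + (5*v + h) = 2 + (h + 5*v) = 2 + h + 5*v)
9431/35075 + c(84, -180) = 9431/35075 + (2 - 180 + 5*84) = 9431*(1/35075) + (2 - 180 + 420) = 9431/35075 + 242 = 8497581/35075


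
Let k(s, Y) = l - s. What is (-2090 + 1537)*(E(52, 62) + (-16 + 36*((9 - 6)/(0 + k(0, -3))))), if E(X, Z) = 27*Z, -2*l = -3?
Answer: -956690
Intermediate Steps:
l = 3/2 (l = -½*(-3) = 3/2 ≈ 1.5000)
k(s, Y) = 3/2 - s
(-2090 + 1537)*(E(52, 62) + (-16 + 36*((9 - 6)/(0 + k(0, -3))))) = (-2090 + 1537)*(27*62 + (-16 + 36*((9 - 6)/(0 + (3/2 - 1*0))))) = -553*(1674 + (-16 + 36*(3/(0 + (3/2 + 0))))) = -553*(1674 + (-16 + 36*(3/(0 + 3/2)))) = -553*(1674 + (-16 + 36*(3/(3/2)))) = -553*(1674 + (-16 + 36*(3*(⅔)))) = -553*(1674 + (-16 + 36*2)) = -553*(1674 + (-16 + 72)) = -553*(1674 + 56) = -553*1730 = -956690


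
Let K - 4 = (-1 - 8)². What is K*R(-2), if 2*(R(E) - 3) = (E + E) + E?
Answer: 0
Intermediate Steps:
R(E) = 3 + 3*E/2 (R(E) = 3 + ((E + E) + E)/2 = 3 + (2*E + E)/2 = 3 + (3*E)/2 = 3 + 3*E/2)
K = 85 (K = 4 + (-1 - 8)² = 4 + (-9)² = 4 + 81 = 85)
K*R(-2) = 85*(3 + (3/2)*(-2)) = 85*(3 - 3) = 85*0 = 0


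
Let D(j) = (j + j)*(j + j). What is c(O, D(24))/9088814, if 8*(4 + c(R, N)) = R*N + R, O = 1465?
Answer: 482399/10387216 ≈ 0.046442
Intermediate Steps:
D(j) = 4*j² (D(j) = (2*j)*(2*j) = 4*j²)
c(R, N) = -4 + R/8 + N*R/8 (c(R, N) = -4 + (R*N + R)/8 = -4 + (N*R + R)/8 = -4 + (R + N*R)/8 = -4 + (R/8 + N*R/8) = -4 + R/8 + N*R/8)
c(O, D(24))/9088814 = (-4 + (⅛)*1465 + (⅛)*(4*24²)*1465)/9088814 = (-4 + 1465/8 + (⅛)*(4*576)*1465)*(1/9088814) = (-4 + 1465/8 + (⅛)*2304*1465)*(1/9088814) = (-4 + 1465/8 + 421920)*(1/9088814) = (3376793/8)*(1/9088814) = 482399/10387216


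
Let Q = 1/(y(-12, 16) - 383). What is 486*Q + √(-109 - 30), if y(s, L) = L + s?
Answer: -486/379 + I*√139 ≈ -1.2823 + 11.79*I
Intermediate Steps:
Q = -1/379 (Q = 1/((16 - 12) - 383) = 1/(4 - 383) = 1/(-379) = -1/379 ≈ -0.0026385)
486*Q + √(-109 - 30) = 486*(-1/379) + √(-109 - 30) = -486/379 + √(-139) = -486/379 + I*√139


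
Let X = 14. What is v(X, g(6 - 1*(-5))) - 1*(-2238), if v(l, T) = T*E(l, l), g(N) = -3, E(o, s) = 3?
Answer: 2229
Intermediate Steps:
v(l, T) = 3*T (v(l, T) = T*3 = 3*T)
v(X, g(6 - 1*(-5))) - 1*(-2238) = 3*(-3) - 1*(-2238) = -9 + 2238 = 2229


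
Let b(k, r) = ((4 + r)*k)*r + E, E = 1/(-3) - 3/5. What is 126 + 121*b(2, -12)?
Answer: 348676/15 ≈ 23245.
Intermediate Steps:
E = -14/15 (E = 1*(-⅓) - 3*⅕ = -⅓ - ⅗ = -14/15 ≈ -0.93333)
b(k, r) = -14/15 + k*r*(4 + r) (b(k, r) = ((4 + r)*k)*r - 14/15 = (k*(4 + r))*r - 14/15 = k*r*(4 + r) - 14/15 = -14/15 + k*r*(4 + r))
126 + 121*b(2, -12) = 126 + 121*(-14/15 + 2*(-12)² + 4*2*(-12)) = 126 + 121*(-14/15 + 2*144 - 96) = 126 + 121*(-14/15 + 288 - 96) = 126 + 121*(2866/15) = 126 + 346786/15 = 348676/15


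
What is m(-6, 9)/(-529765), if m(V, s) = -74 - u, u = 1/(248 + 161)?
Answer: 30267/216673885 ≈ 0.00013969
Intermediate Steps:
u = 1/409 ≈ 0.0024450
m(V, s) = -30267/409 (m(V, s) = -74 - 1*1/409 = -74 - 1/409 = -30267/409)
m(-6, 9)/(-529765) = -30267/409/(-529765) = -30267/409*(-1/529765) = 30267/216673885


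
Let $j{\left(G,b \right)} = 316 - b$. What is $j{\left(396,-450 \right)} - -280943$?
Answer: $281709$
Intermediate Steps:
$j{\left(396,-450 \right)} - -280943 = \left(316 - -450\right) - -280943 = \left(316 + 450\right) + 280943 = 766 + 280943 = 281709$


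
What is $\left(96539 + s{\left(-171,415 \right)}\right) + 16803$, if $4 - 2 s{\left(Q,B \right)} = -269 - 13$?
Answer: $113485$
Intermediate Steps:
$s{\left(Q,B \right)} = 143$ ($s{\left(Q,B \right)} = 2 - \frac{-269 - 13}{2} = 2 - -141 = 2 + 141 = 143$)
$\left(96539 + s{\left(-171,415 \right)}\right) + 16803 = \left(96539 + 143\right) + 16803 = 96682 + 16803 = 113485$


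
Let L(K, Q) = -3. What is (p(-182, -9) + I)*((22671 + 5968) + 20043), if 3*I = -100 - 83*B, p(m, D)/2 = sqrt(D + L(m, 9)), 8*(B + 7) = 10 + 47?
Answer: -21493103/12 + 194728*I*sqrt(3) ≈ -1.7911e+6 + 3.3728e+5*I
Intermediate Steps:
B = 1/8 (B = -7 + (10 + 47)/8 = -7 + (1/8)*57 = -7 + 57/8 = 1/8 ≈ 0.12500)
p(m, D) = 2*sqrt(-3 + D) (p(m, D) = 2*sqrt(D - 3) = 2*sqrt(-3 + D))
I = -883/24 (I = (-100 - 83*1/8)/3 = (-100 - 83/8)/3 = (1/3)*(-883/8) = -883/24 ≈ -36.792)
(p(-182, -9) + I)*((22671 + 5968) + 20043) = (2*sqrt(-3 - 9) - 883/24)*((22671 + 5968) + 20043) = (2*sqrt(-12) - 883/24)*(28639 + 20043) = (2*(2*I*sqrt(3)) - 883/24)*48682 = (4*I*sqrt(3) - 883/24)*48682 = (-883/24 + 4*I*sqrt(3))*48682 = -21493103/12 + 194728*I*sqrt(3)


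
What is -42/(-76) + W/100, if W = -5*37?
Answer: -493/380 ≈ -1.2974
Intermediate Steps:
W = -185
-42/(-76) + W/100 = -42/(-76) - 185/100 = -42*(-1/76) - 185*1/100 = 21/38 - 37/20 = -493/380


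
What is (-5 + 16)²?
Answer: 121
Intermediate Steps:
(-5 + 16)² = 11² = 121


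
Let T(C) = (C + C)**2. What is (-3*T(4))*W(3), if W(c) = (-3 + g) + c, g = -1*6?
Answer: 1152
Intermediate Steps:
g = -6
T(C) = 4*C**2 (T(C) = (2*C)**2 = 4*C**2)
W(c) = -9 + c (W(c) = (-3 - 6) + c = -9 + c)
(-3*T(4))*W(3) = (-12*4**2)*(-9 + 3) = -12*16*(-6) = -3*64*(-6) = -192*(-6) = 1152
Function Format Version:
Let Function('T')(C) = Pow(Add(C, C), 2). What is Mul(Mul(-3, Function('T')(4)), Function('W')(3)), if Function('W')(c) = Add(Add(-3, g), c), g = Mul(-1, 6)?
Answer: 1152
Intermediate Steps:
g = -6
Function('T')(C) = Mul(4, Pow(C, 2)) (Function('T')(C) = Pow(Mul(2, C), 2) = Mul(4, Pow(C, 2)))
Function('W')(c) = Add(-9, c) (Function('W')(c) = Add(Add(-3, -6), c) = Add(-9, c))
Mul(Mul(-3, Function('T')(4)), Function('W')(3)) = Mul(Mul(-3, Mul(4, Pow(4, 2))), Add(-9, 3)) = Mul(Mul(-3, Mul(4, 16)), -6) = Mul(Mul(-3, 64), -6) = Mul(-192, -6) = 1152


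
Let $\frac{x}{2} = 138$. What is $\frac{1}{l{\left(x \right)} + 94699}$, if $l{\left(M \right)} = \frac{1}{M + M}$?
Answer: $\frac{552}{52273849} \approx 1.056 \cdot 10^{-5}$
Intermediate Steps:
$x = 276$ ($x = 2 \cdot 138 = 276$)
$l{\left(M \right)} = \frac{1}{2 M}$
$\frac{1}{l{\left(x \right)} + 94699} = \frac{1}{\frac{1}{2 \cdot 276} + 94699} = \frac{1}{\frac{1}{2} \cdot \frac{1}{276} + 94699} = \frac{1}{\frac{1}{552} + 94699} = \frac{1}{\frac{52273849}{552}} = \frac{552}{52273849}$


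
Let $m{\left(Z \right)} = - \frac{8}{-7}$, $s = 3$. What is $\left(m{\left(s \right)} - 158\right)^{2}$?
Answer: $\frac{1205604}{49} \approx 24604.0$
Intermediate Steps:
$m{\left(Z \right)} = \frac{8}{7}$ ($m{\left(Z \right)} = \left(-8\right) \left(- \frac{1}{7}\right) = \frac{8}{7}$)
$\left(m{\left(s \right)} - 158\right)^{2} = \left(\frac{8}{7} - 158\right)^{2} = \left(- \frac{1098}{7}\right)^{2} = \frac{1205604}{49}$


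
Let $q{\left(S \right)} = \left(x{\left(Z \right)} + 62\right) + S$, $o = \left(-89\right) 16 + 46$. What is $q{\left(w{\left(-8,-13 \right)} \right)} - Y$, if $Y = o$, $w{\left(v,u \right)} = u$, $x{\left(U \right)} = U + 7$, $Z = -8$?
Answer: $1426$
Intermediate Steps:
$x{\left(U \right)} = 7 + U$
$o = -1378$ ($o = -1424 + 46 = -1378$)
$Y = -1378$
$q{\left(S \right)} = 61 + S$ ($q{\left(S \right)} = \left(\left(7 - 8\right) + 62\right) + S = \left(-1 + 62\right) + S = 61 + S$)
$q{\left(w{\left(-8,-13 \right)} \right)} - Y = \left(61 - 13\right) - -1378 = 48 + 1378 = 1426$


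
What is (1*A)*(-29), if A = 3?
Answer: -87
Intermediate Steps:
(1*A)*(-29) = (1*3)*(-29) = 3*(-29) = -87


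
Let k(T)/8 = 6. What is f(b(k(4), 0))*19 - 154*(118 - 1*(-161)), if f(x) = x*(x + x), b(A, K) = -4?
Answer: -42358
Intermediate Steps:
k(T) = 48 (k(T) = 8*6 = 48)
f(x) = 2*x² (f(x) = x*(2*x) = 2*x²)
f(b(k(4), 0))*19 - 154*(118 - 1*(-161)) = (2*(-4)²)*19 - 154*(118 - 1*(-161)) = (2*16)*19 - 154*(118 + 161) = 32*19 - 154*279 = 608 - 42966 = -42358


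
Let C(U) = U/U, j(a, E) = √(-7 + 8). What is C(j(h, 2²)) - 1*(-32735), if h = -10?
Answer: 32736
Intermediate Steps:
j(a, E) = 1 (j(a, E) = √1 = 1)
C(U) = 1
C(j(h, 2²)) - 1*(-32735) = 1 - 1*(-32735) = 1 + 32735 = 32736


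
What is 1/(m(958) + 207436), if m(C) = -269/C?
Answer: 958/198723419 ≈ 4.8208e-6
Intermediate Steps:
1/(m(958) + 207436) = 1/(-269/958 + 207436) = 1/(198723419/958) = 958/198723419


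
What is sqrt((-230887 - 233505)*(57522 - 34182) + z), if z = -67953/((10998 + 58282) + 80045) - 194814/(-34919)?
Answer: I*sqrt(1309759948461318603680761451)/347618645 ≈ 1.0411e+5*I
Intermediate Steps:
z = 8905916581/1738093225 (z = -67953/(69280 + 80045) - 194814*(-1/34919) = -67953/149325 + 194814/34919 = -67953*1/149325 + 194814/34919 = -22651/49775 + 194814/34919 = 8905916581/1738093225 ≈ 5.1240)
sqrt((-230887 - 233505)*(57522 - 34182) + z) = sqrt((-230887 - 233505)*(57522 - 34182) + 8905916581/1738093225) = sqrt(-464392*23340 + 8905916581/1738093225) = sqrt(-10838909280 + 8905916581/1738093225) = sqrt(-18839034777051711419/1738093225) = I*sqrt(1309759948461318603680761451)/347618645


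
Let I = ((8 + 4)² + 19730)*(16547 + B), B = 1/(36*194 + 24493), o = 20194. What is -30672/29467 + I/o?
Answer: 152502180921756912/9365298267623 ≈ 16284.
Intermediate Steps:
B = 1/31477 (B = 1/(6984 + 24493) = 1/31477 ≈ 3.1769e-5)
I = 10351371310080/31477 (I = ((8 + 4)² + 19730)*(16547 + 1/31477) = (12² + 19730)*(520849920/31477) = (144 + 19730)*(520849920/31477) = 19874*(520849920/31477) = 10351371310080/31477 ≈ 3.2886e+8)
-30672/29467 + I/o = -30672/29467 + (10351371310080/31477)/20194 = -30672*1/29467 + (10351371310080/31477)*(1/20194) = -30672/29467 + 5175685655040/317823269 = 152502180921756912/9365298267623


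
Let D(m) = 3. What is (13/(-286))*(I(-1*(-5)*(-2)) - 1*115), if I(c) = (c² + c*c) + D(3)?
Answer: -4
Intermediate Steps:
I(c) = 3 + 2*c² (I(c) = (c² + c*c) + 3 = (c² + c²) + 3 = 2*c² + 3 = 3 + 2*c²)
(13/(-286))*(I(-1*(-5)*(-2)) - 1*115) = (13/(-286))*((3 + 2*(-1*(-5)*(-2))²) - 1*115) = (13*(-1/286))*((3 + 2*(5*(-2))²) - 115) = -((3 + 2*(-10)²) - 115)/22 = -((3 + 2*100) - 115)/22 = -((3 + 200) - 115)/22 = -(203 - 115)/22 = -1/22*88 = -4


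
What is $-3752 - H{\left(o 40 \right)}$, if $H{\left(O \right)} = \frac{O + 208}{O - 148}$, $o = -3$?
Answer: $- \frac{251362}{67} \approx -3751.7$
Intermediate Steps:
$H{\left(O \right)} = \frac{208 + O}{-148 + O}$
$-3752 - H{\left(o 40 \right)} = -3752 - \frac{208 - 120}{-148 - 120} = -3752 - \frac{1}{-268} \cdot 88 = -3752 - \left(- \frac{1}{268}\right) 88 = -3752 - - \frac{22}{67} = -3752 + \frac{22}{67} = - \frac{251362}{67}$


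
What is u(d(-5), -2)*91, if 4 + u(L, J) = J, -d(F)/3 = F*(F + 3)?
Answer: -546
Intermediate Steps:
d(F) = -3*F*(3 + F) (d(F) = -3*F*(F + 3) = -3*F*(3 + F))
u(L, J) = -4 + J
u(d(-5), -2)*91 = (-4 - 2)*91 = -6*91 = -546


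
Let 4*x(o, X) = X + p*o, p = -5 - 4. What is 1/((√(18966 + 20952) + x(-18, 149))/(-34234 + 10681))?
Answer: 29299932/541967 - 376848*√39918/541967 ≈ -84.862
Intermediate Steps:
p = -9
x(o, X) = -9*o/4 + X/4 (x(o, X) = (X - 9*o)/4 = -9*o/4 + X/4)
1/((√(18966 + 20952) + x(-18, 149))/(-34234 + 10681)) = 1/((√(18966 + 20952) + (-9/4*(-18) + (¼)*149))/(-34234 + 10681)) = 1/((√39918 + (81/2 + 149/4))/(-23553)) = 1/((√39918 + 311/4)*(-1/23553)) = 1/((311/4 + √39918)*(-1/23553)) = 1/(-311/94212 - √39918/23553)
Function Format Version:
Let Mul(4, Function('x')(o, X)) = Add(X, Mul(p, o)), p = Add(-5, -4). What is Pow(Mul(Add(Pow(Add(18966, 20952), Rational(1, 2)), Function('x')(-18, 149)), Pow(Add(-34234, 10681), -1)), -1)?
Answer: Add(Rational(29299932, 541967), Mul(Rational(-376848, 541967), Pow(39918, Rational(1, 2)))) ≈ -84.862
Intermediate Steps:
p = -9
Function('x')(o, X) = Add(Mul(Rational(-9, 4), o), Mul(Rational(1, 4), X)) (Function('x')(o, X) = Mul(Rational(1, 4), Add(X, Mul(-9, o))) = Add(Mul(Rational(-9, 4), o), Mul(Rational(1, 4), X)))
Pow(Mul(Add(Pow(Add(18966, 20952), Rational(1, 2)), Function('x')(-18, 149)), Pow(Add(-34234, 10681), -1)), -1) = Pow(Mul(Add(Pow(Add(18966, 20952), Rational(1, 2)), Add(Mul(Rational(-9, 4), -18), Mul(Rational(1, 4), 149))), Pow(Add(-34234, 10681), -1)), -1) = Pow(Mul(Add(Pow(39918, Rational(1, 2)), Add(Rational(81, 2), Rational(149, 4))), Pow(-23553, -1)), -1) = Pow(Mul(Add(Pow(39918, Rational(1, 2)), Rational(311, 4)), Rational(-1, 23553)), -1) = Pow(Mul(Add(Rational(311, 4), Pow(39918, Rational(1, 2))), Rational(-1, 23553)), -1) = Pow(Add(Rational(-311, 94212), Mul(Rational(-1, 23553), Pow(39918, Rational(1, 2)))), -1)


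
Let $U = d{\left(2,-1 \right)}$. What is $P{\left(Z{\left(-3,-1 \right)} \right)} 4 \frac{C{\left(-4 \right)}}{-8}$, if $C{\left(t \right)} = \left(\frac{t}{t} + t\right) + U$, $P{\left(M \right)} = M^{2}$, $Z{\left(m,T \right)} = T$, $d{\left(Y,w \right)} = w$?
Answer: $2$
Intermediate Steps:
$U = -1$
$C{\left(t \right)} = t$ ($C{\left(t \right)} = \left(\frac{t}{t} + t\right) - 1 = \left(1 + t\right) - 1 = t$)
$P{\left(Z{\left(-3,-1 \right)} \right)} 4 \frac{C{\left(-4 \right)}}{-8} = \left(-1\right)^{2} \cdot 4 \left(- \frac{4}{-8}\right) = 1 \cdot 4 \left(\left(-4\right) \left(- \frac{1}{8}\right)\right) = 4 \cdot \frac{1}{2} = 2$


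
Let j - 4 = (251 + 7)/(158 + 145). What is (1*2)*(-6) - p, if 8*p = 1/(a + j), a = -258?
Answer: -2454427/204544 ≈ -12.000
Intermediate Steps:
j = 490/101 (j = 4 + (251 + 7)/(158 + 145) = 4 + 258/303 = 4 + 258*(1/303) = 4 + 86/101 = 490/101 ≈ 4.8515)
p = -101/204544 (p = 1/(8*(-258 + 490/101)) = 1/(8*(-25568/101)) = (1/8)*(-101/25568) = -101/204544 ≈ -0.00049378)
(1*2)*(-6) - p = (1*2)*(-6) - 1*(-101/204544) = 2*(-6) + 101/204544 = -12 + 101/204544 = -2454427/204544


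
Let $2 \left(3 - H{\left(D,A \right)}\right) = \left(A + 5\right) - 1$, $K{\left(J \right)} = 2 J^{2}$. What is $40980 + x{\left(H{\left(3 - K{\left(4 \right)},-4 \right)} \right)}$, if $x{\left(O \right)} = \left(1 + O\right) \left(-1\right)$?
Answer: $40976$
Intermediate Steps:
$H{\left(D,A \right)} = 1 - \frac{A}{2}$ ($H{\left(D,A \right)} = 3 - \frac{\left(A + 5\right) - 1}{2} = 3 - \frac{\left(5 + A\right) - 1}{2} = 3 - \frac{4 + A}{2} = 3 - \left(2 + \frac{A}{2}\right) = 1 - \frac{A}{2}$)
$x{\left(O \right)} = -1 - O$
$40980 + x{\left(H{\left(3 - K{\left(4 \right)},-4 \right)} \right)} = 40980 - \left(2 + 2\right) = 40980 - 4 = 40976$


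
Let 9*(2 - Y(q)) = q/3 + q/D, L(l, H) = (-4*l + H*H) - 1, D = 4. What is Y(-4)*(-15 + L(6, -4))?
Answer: -488/9 ≈ -54.222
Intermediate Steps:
L(l, H) = -1 + H² - 4*l (L(l, H) = (-4*l + H²) - 1 = (H² - 4*l) - 1 = -1 + H² - 4*l)
Y(q) = 2 - 7*q/108 (Y(q) = 2 - (q/3 + q/4)/9 = 2 - 7*q/108)
Y(-4)*(-15 + L(6, -4)) = (2 - 7/108*(-4))*(-15 + (-1 + (-4)² - 4*6)) = (2 + 7/27)*(-15 + (-1 + 16 - 24)) = 61*(-15 - 9)/27 = (61/27)*(-24) = -488/9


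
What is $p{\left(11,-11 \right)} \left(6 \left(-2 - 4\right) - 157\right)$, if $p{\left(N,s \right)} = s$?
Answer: $2123$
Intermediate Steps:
$p{\left(11,-11 \right)} \left(6 \left(-2 - 4\right) - 157\right) = - 11 \left(6 \left(-2 - 4\right) - 157\right) = - 11 \left(6 \left(-6\right) - 157\right) = - 11 \left(-36 - 157\right) = \left(-11\right) \left(-193\right) = 2123$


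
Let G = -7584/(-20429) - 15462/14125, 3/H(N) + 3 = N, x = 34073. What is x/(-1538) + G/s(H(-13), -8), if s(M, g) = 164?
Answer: -201598020137128/9097996416625 ≈ -22.159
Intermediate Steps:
H(N) = 3/(-3 + N)
G = -208749198/288559625 (G = -7584*(-1/20429) - 15462*1/14125 = 7584/20429 - 15462/14125 = -208749198/288559625 ≈ -0.72342)
x/(-1538) + G/s(H(-13), -8) = 34073/(-1538) - 208749198/288559625/164 = 34073*(-1/1538) - 208749198/288559625*1/164 = -34073/1538 - 104374599/23661889250 = -201598020137128/9097996416625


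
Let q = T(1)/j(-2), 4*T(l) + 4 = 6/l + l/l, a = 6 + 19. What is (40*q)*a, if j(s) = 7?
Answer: 750/7 ≈ 107.14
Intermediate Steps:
a = 25
T(l) = -3/4 + 3/(2*l) (T(l) = -1 + (6/l + l/l)/4 = -1 + (6/l + 1)/4 = -1 + (1 + 6/l)/4 = -1 + (1/4 + 3/(2*l)) = -3/4 + 3/(2*l))
q = 3/28 (q = ((3/4)*(2 - 1*1)/1)/7 = ((3/4)*1*(2 - 1))*(1/7) = ((3/4)*1*1)*(1/7) = (3/4)*(1/7) = 3/28 ≈ 0.10714)
(40*q)*a = (40*(3/28))*25 = (30/7)*25 = 750/7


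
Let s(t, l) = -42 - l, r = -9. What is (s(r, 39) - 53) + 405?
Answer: 271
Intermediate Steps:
(s(r, 39) - 53) + 405 = ((-42 - 1*39) - 53) + 405 = ((-42 - 39) - 53) + 405 = (-81 - 53) + 405 = -134 + 405 = 271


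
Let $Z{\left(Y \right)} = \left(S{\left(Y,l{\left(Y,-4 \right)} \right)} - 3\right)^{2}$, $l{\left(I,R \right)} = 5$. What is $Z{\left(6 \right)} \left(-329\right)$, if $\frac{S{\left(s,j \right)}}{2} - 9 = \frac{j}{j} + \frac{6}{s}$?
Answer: $-118769$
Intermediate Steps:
$S{\left(s,j \right)} = 20 + \frac{12}{s}$ ($S{\left(s,j \right)} = 18 + 2 \left(\frac{j}{j} + \frac{6}{s}\right) = 18 + 2 \left(1 + \frac{6}{s}\right) = 18 + \left(2 + \frac{12}{s}\right) = 20 + \frac{12}{s}$)
$Z{\left(Y \right)} = \left(17 + \frac{12}{Y}\right)^{2}$ ($Z{\left(Y \right)} = \left(\left(20 + \frac{12}{Y}\right) - 3\right)^{2} = \left(17 + \frac{12}{Y}\right)^{2}$)
$Z{\left(6 \right)} \left(-329\right) = \frac{\left(12 + 17 \cdot 6\right)^{2}}{36} \left(-329\right) = \frac{\left(12 + 102\right)^{2}}{36} \left(-329\right) = \frac{114^{2}}{36} \left(-329\right) = \frac{1}{36} \cdot 12996 \left(-329\right) = 361 \left(-329\right) = -118769$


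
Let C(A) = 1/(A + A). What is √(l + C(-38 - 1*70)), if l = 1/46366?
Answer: 5*I*√128387454/834588 ≈ 0.067883*I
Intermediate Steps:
l = 1/46366 ≈ 2.1568e-5
C(A) = 1/(2*A)
√(l + C(-38 - 1*70)) = √(1/46366 + 1/(2*(-38 - 1*70))) = √(1/46366 + 1/(2*(-38 - 70))) = √(1/46366 + (½)/(-108)) = √(1/46366 + (½)*(-1/108)) = √(1/46366 - 1/216) = √(-23075/5007528) = 5*I*√128387454/834588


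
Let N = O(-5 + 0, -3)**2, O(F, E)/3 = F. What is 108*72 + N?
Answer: 8001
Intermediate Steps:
O(F, E) = 3*F
N = 225 (N = (3*(-5 + 0))**2 = (3*(-5))**2 = (-15)**2 = 225)
108*72 + N = 108*72 + 225 = 7776 + 225 = 8001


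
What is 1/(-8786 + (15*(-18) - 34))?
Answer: -1/9090 ≈ -0.00011001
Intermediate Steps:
1/(-8786 + (15*(-18) - 34)) = 1/(-8786 + (-270 - 34)) = 1/(-8786 - 304) = 1/(-9090) = -1/9090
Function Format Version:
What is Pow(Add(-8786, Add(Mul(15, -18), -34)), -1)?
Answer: Rational(-1, 9090) ≈ -0.00011001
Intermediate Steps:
Pow(Add(-8786, Add(Mul(15, -18), -34)), -1) = Pow(Add(-8786, Add(-270, -34)), -1) = Pow(Add(-8786, -304), -1) = Pow(-9090, -1) = Rational(-1, 9090)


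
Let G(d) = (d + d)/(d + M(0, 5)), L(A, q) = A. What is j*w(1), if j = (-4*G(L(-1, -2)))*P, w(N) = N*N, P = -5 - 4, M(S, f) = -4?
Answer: 72/5 ≈ 14.400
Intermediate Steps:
P = -9
w(N) = N²
G(d) = 2*d/(-4 + d) (G(d) = (d + d)/(d - 4) = (2*d)/(-4 + d) = 2*d/(-4 + d))
j = 72/5 (j = -8*(-1)/(-4 - 1)*(-9) = -8*(-1)/(-5)*(-9) = -8*(-1)*(-1)/5*(-9) = -4*⅖*(-9) = -8/5*(-9) = 72/5 ≈ 14.400)
j*w(1) = (72/5)*1² = (72/5)*1 = 72/5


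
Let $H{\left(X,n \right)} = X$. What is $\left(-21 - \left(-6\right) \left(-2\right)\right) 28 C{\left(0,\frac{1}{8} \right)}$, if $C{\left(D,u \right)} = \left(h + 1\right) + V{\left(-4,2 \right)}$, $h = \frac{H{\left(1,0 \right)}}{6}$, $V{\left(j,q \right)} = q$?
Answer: $-2926$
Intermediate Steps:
$h = \frac{1}{6}$ ($h = 1 \cdot \frac{1}{6} = \frac{1}{6} \approx 0.16667$)
$C{\left(D,u \right)} = \frac{19}{6}$ ($C{\left(D,u \right)} = \left(\frac{1}{6} + 1\right) + 2 = \frac{7}{6} + 2 = \frac{19}{6}$)
$\left(-21 - \left(-6\right) \left(-2\right)\right) 28 C{\left(0,\frac{1}{8} \right)} = \left(-21 - \left(-6\right) \left(-2\right)\right) 28 \cdot \frac{19}{6} = \left(-21 - 12\right) 28 \cdot \frac{19}{6} = \left(-33\right) 28 \cdot \frac{19}{6} = \left(-924\right) \frac{19}{6} = -2926$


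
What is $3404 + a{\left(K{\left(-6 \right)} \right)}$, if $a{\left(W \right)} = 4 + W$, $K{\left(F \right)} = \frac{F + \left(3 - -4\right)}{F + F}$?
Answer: $\frac{40895}{12} \approx 3407.9$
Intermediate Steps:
$K{\left(F \right)} = \frac{7 + F}{2 F}$ ($K{\left(F \right)} = \frac{F + \left(3 + 4\right)}{2 F} = \left(F + 7\right) \frac{1}{2 F} = \left(7 + F\right) \frac{1}{2 F} = \frac{7 + F}{2 F}$)
$3404 + a{\left(K{\left(-6 \right)} \right)} = 3404 + \left(4 + \frac{7 - 6}{2 \left(-6\right)}\right) = 3404 + \left(4 + \frac{1}{2} \left(- \frac{1}{6}\right) 1\right) = 3404 + \left(4 - \frac{1}{12}\right) = 3404 + \frac{47}{12} = \frac{40895}{12}$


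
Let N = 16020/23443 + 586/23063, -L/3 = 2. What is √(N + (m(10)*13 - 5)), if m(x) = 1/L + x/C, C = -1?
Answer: I*√1436015581182622294386/3243995454 ≈ 11.682*I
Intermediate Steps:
L = -6 (L = -3*2 = -6)
N = 383206858/540665909 (N = 16020*(1/23443) + 586*(1/23063) = 16020/23443 + 586/23063 = 383206858/540665909 ≈ 0.70877)
m(x) = -⅙ - x (m(x) = 1/(-6) + x/(-1) = 1*(-⅙) + x*(-1) = -⅙ - x)
√(N + (m(10)*13 - 5)) = √(383206858/540665909 + ((-⅙ - 1*10)*13 - 5)) = √(383206858/540665909 + ((-⅙ - 10)*13 - 5)) = √(383206858/540665909 + (-61/6*13 - 5)) = √(383206858/540665909 + (-793/6 - 5)) = √(383206858/540665909 - 823/6) = √(-442668801959/3243995454) = I*√1436015581182622294386/3243995454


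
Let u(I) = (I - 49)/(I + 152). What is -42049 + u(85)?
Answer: -3321859/79 ≈ -42049.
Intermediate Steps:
u(I) = (-49 + I)/(152 + I)
-42049 + u(85) = -42049 + (-49 + 85)/(152 + 85) = -42049 + 36/237 = -42049 + (1/237)*36 = -42049 + 12/79 = -3321859/79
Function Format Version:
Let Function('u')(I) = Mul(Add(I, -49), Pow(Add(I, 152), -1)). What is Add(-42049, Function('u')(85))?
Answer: Rational(-3321859, 79) ≈ -42049.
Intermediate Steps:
Function('u')(I) = Mul(Pow(Add(152, I), -1), Add(-49, I)) (Function('u')(I) = Mul(Add(-49, I), Pow(Add(152, I), -1)) = Mul(Pow(Add(152, I), -1), Add(-49, I)))
Add(-42049, Function('u')(85)) = Add(-42049, Mul(Pow(Add(152, 85), -1), Add(-49, 85))) = Add(-42049, Mul(Pow(237, -1), 36)) = Add(-42049, Mul(Rational(1, 237), 36)) = Add(-42049, Rational(12, 79)) = Rational(-3321859, 79)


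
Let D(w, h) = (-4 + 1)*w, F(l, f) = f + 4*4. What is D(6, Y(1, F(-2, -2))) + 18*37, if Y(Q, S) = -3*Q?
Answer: 648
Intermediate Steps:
F(l, f) = 16 + f (F(l, f) = f + 16 = 16 + f)
D(w, h) = -3*w
D(6, Y(1, F(-2, -2))) + 18*37 = -3*6 + 18*37 = -18 + 666 = 648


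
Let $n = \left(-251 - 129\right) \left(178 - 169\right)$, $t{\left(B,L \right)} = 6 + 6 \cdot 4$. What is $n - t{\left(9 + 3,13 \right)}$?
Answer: $-3450$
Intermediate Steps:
$t{\left(B,L \right)} = 30$ ($t{\left(B,L \right)} = 6 + 24 = 30$)
$n = -3420$ ($n = \left(-380\right) 9 = -3420$)
$n - t{\left(9 + 3,13 \right)} = -3420 - 30 = -3450$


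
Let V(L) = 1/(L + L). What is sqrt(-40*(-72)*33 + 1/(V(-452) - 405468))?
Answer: 14*sqrt(65147895241072105358)/366543073 ≈ 308.29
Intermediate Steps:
V(L) = 1/(2*L)
sqrt(-40*(-72)*33 + 1/(V(-452) - 405468)) = sqrt(-40*(-72)*33 + 1/((1/2)/(-452) - 405468)) = sqrt(2880*33 + 1/((1/2)*(-1/452) - 405468)) = sqrt(95040 + 1/(-1/904 - 405468)) = sqrt(95040 + 1/(-366543073/904)) = sqrt(95040 - 904/366543073) = sqrt(34836253657016/366543073) = 14*sqrt(65147895241072105358)/366543073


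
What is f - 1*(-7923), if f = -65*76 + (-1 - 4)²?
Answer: 3008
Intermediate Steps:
f = -4915 (f = -4940 + (-5)² = -4940 + 25 = -4915)
f - 1*(-7923) = -4915 - 1*(-7923) = -4915 + 7923 = 3008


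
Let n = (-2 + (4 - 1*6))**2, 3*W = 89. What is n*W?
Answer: 1424/3 ≈ 474.67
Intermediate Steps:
W = 89/3 (W = (1/3)*89 = 89/3 ≈ 29.667)
n = 16 (n = (-2 + (4 - 6))**2 = (-2 - 2)**2 = (-4)**2 = 16)
n*W = 16*(89/3) = 1424/3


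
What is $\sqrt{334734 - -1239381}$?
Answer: $\sqrt{1574115} \approx 1254.6$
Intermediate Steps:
$\sqrt{334734 - -1239381} = \sqrt{334734 + 1239381} = \sqrt{1574115}$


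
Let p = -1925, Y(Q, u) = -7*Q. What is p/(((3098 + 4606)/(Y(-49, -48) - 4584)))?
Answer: 8163925/7704 ≈ 1059.7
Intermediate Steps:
p/(((3098 + 4606)/(Y(-49, -48) - 4584))) = -1925*(-7*(-49) - 4584)/(3098 + 4606) = -1925/(7704/(343 - 4584)) = -1925/(7704/(-4241)) = -1925/(7704*(-1/4241)) = -1925/(-7704/4241) = -1925*(-4241/7704) = 8163925/7704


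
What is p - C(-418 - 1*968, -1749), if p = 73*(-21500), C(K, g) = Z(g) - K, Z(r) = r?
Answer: -1569137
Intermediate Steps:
C(K, g) = g - K
p = -1569500
p - C(-418 - 1*968, -1749) = -1569500 - (-1749 - (-418 - 1*968)) = -1569500 - (-1749 - (-418 - 968)) = -1569500 - (-1749 - 1*(-1386)) = -1569500 - (-1749 + 1386) = -1569500 - 1*(-363) = -1569500 + 363 = -1569137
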